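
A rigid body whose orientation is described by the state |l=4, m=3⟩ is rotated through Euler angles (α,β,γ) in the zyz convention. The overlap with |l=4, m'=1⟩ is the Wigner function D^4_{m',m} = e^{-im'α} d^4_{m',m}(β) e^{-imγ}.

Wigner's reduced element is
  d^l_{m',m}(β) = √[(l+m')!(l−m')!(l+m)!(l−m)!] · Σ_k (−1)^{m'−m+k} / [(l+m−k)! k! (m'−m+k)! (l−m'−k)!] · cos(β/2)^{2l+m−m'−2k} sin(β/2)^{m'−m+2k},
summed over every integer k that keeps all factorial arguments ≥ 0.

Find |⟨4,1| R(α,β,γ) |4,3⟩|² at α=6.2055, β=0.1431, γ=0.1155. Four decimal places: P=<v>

P=0.0016

D^4_{1,3}(6.2055,0.1431,0.1155) = e^{-i·1·6.2055}·d^4_{1,3}(0.1431)·e^{-i·3·0.1155}. Compute d first:
c=cos(0.1431/2)=0.997441, s=sin(0.1431/2)=0.071489; N=√[120·6·5040·1]=1904.940944
The bounds max(0,m−m')=2 and min(l+m,l−m')=3 give 2 terms
  k=2: (−1)^0·1904.9409/(240)·0.9974^6·0.0715^2 = +0.039946
  k=3: (−1)^1·1904.9409/(144)·0.9974^4·0.0715^4 = -0.000342
d^4_{1,3}(0.1431) = +0.039946 -0.000342 = +0.039604
|D^4_{1,3}|² = |d^4_{1,3}(β)|² = (+0.039604)² = 0.001568 (the z-rotation phases have unit modulus)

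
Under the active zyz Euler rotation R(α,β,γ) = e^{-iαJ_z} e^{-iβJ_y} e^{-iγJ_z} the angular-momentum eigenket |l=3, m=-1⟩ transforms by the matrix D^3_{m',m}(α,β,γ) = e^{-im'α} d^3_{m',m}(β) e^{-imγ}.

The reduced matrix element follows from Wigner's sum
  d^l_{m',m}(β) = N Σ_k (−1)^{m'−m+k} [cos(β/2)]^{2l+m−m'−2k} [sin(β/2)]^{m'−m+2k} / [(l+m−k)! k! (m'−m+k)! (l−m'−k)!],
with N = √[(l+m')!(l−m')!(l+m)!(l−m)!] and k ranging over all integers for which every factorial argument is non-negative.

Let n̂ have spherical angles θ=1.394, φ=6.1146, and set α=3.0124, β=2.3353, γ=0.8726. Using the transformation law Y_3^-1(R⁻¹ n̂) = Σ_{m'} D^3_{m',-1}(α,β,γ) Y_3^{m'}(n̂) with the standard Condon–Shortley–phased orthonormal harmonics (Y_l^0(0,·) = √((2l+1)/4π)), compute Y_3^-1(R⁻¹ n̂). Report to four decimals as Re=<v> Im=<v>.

Need the full column D^3_{m',-1} for m'=−3..3 at α=3.0124, β=2.3353, γ=0.8726.
cos(β/2)=0.392314, sin(β/2)=0.919831
d^3_{-3,-1}: single k=2 term ⇒ +0.077624;  D = -0.068672-0.036191i
d^3_{-2,-1}: k∈[1..2] ⇒ +0.027032 -0.297206 = -0.270174;  D = -0.220793-0.155706i
d^3_{-1,-1}: k∈[0..2] ⇒ +0.003646 -0.160340 +0.661077 = +0.504383;  D = -0.371310-0.341366i
d^3_{0,-1}: k∈[0..2] ⇒ -0.029612 +0.488359 -0.894881 = -0.436135;  D = -0.280364-0.334081i
d^3_{1,-1}: k∈[0..2] ⇒ +0.120255 -0.881436 +0.605688 = -0.155493;  D = +0.083779+0.130993i
d^3_{2,-1}: k∈[0..1] ⇒ -0.297206 +0.816911 = +0.519706;  D = +0.221274+0.470246i
d^3_{3,-1}: single k=0 term ⇒ +0.426724;  D = -0.130427-0.406303i
Y_3^{m'}(θ=1.394,φ=6.1146) and Σ D·Y over m':
  (-0.0687-0.0362i)·(+0.3482+0.1928i)  (-0.2208-0.1557i)·(+0.1644+0.0576i)  (-0.3713-0.3414i)·(-0.2651-0.0451i)  (-0.2804-0.3341i)·(-0.1867+0.0000i)  (+0.0838+0.1310i)·(+0.2651-0.0451i)  (+0.2213+0.4702i)·(+0.1644-0.0576i)  (-0.1304-0.4063i)·(-0.3482+0.1928i)
Y_3^-1(R⁻¹ n̂) = +0.306495+0.317304i

Re=0.3065 Im=0.3173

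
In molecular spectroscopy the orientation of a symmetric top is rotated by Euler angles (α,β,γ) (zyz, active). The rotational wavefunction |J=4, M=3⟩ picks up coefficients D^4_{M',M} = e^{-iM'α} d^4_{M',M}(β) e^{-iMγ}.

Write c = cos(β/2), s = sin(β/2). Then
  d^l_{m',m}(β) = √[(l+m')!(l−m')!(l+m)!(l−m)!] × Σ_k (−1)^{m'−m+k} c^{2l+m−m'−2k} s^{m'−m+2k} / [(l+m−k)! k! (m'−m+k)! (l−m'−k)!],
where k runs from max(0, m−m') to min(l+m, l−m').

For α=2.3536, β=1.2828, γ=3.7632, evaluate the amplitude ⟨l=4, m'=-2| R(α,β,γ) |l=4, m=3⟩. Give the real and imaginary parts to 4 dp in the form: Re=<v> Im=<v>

Re=0.3444 Im=-0.1063

First d^4_{-2,3}(β=1.2828), then the phase factors e^{-i(-2)α} and e^{-i(3)γ}:
c=cos(1.2828/2)=0.801259, s=sin(1.2828/2)=0.598318; N=√[2·720·5040·1]=2693.993318
k: max(0,(3)−(-2))=5 … min(4+(3),4−(-2))=6
  k=5: (−1)^0·2693.9933/(240)·0.8013^3·0.5983^5 = +0.442755
  k=6: (−1)^1·2693.9933/(720)·0.8013^1·0.5983^7 = -0.082293
d^4_{-2,3}(1.2828) = +0.442755 -0.082293 = +0.360462
D = (-0.005189-0.999987i)·(+0.360462)·(+0.289808+0.957085i) = +0.344446-0.106253i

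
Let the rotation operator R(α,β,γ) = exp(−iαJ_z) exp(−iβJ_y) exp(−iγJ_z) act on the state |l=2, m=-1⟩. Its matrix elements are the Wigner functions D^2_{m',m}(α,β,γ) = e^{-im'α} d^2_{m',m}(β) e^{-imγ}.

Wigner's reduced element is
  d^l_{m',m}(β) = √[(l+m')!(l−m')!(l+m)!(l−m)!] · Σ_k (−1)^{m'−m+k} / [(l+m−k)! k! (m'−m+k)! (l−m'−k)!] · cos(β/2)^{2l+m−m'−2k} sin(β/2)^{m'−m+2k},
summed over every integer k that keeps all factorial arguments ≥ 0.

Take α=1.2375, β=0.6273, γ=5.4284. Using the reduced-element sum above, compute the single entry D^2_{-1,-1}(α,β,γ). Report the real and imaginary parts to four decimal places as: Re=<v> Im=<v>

Re=0.5198 Im=0.2092

D^2_{-1,-1}(1.2375,0.6273,5.4284) = e^{-i·-1·1.2375}·d^2_{-1,-1}(0.6273)·e^{-i·-1·5.4284}. Compute d first:
Half-angle: c=0.951214, s=0.308533. N=√(1·6·1·6)=6.000000
k: max(0,(-1)−(-1))=0 … min(2+(-1),2−(-1))=1
  k=0: (−1)^0·6.0000/(6)·0.9512^4·0.3085^0 = +0.818677
  k=1: (−1)^1·6.0000/(2)·0.9512^2·0.3085^2 = -0.258392
d^2_{-1,-1}(0.6273) = +0.818677 -0.258392 = +0.560284
Phases: e^{-i·(-1)·1.2375}=+0.327160+0.944969i, e^{-i·(-1)·5.4284}=+0.656380-0.754430i ⇒ D=+0.519750+0.209233i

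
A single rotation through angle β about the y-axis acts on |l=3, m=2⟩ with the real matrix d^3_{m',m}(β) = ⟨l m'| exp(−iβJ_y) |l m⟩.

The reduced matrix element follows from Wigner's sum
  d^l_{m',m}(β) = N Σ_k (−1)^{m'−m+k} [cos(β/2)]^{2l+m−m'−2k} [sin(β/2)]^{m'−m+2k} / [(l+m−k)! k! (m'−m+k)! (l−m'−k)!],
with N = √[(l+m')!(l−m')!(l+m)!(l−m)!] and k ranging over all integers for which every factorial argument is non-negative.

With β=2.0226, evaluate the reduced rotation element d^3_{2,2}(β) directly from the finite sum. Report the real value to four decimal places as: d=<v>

d^3_{2,2}(β=2.0226) via Wigner's sum:
c=cos(2.0226/2)=0.530759, s=sin(2.0226/2)=0.847523; N=√[120·1·120·1]=120.000000
k: max(0,(2)−(2))=0 … min(3+(2),3−(2))=1
  k=0: (−1)^0·120.0000/(120)·0.5308^6·0.8475^0 = +0.022356
  k=1: (−1)^1·120.0000/(24)·0.5308^4·0.8475^2 = -0.285012
d^3_{2,2}(2.0226) = +0.022356 -0.285012 = -0.262656

d=-0.2627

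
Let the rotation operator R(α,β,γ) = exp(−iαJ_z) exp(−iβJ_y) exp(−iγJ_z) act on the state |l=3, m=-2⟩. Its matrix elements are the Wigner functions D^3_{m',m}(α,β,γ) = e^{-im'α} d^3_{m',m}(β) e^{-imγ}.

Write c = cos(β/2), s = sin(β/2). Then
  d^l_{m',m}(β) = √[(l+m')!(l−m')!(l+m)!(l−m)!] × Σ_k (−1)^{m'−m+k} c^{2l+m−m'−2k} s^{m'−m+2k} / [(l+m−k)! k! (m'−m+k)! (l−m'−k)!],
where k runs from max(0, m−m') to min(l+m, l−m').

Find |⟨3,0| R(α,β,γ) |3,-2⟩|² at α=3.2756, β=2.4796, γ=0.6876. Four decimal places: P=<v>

P=0.1665

Split into d^3_{0,-2}(β=2.4796) × two z-phases.
Half-angle: c=0.324985, s=0.945719. N=√(6·6·1·120)=65.726707
k∈{0,1} keeps every argument non-negative
  k=0: (−1)^2·65.7267/(12)·0.3250^4·0.9457^2 = +0.054644
  k=1: (−1)^3·65.7267/(12)·0.3250^2·0.9457^4 = -0.462740
d^3_{0,-2}(2.4796) = +0.054644 -0.462740 = -0.408096
|D^3_{0,-2}|² = |d^3_{0,-2}(β)|² = (-0.408096)² = 0.166542 (the z-rotation phases have unit modulus)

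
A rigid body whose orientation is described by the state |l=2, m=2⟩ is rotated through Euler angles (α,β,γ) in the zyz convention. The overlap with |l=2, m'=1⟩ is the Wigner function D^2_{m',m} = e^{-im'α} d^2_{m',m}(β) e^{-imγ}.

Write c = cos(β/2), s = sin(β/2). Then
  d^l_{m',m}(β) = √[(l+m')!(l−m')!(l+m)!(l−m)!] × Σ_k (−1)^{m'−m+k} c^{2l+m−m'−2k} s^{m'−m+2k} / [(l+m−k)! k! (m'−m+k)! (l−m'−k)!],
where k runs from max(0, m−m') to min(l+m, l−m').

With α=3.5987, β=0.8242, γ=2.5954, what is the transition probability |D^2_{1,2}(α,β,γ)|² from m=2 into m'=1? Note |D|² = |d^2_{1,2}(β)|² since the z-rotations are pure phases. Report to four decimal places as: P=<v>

First d^2_{1,2}(β=0.8242), then the phase factors e^{-i(1)α} and e^{-i(2)γ}:
Half-angle: c=0.916282, s=0.400534. N=√(6·1·24·1)=12.000000
Admissible k: 1..1 (factorial args all ≥0)
  k=1: (−1)^0·12.0000/(6)·0.9163^3·0.4005^1 = +0.616250
d^2_{1,2}(0.8242) = +0.616250
|D^2_{1,2}|² = |d^2_{1,2}(β)|² = (+0.616250)² = 0.379764 (the z-rotation phases have unit modulus)

P=0.3798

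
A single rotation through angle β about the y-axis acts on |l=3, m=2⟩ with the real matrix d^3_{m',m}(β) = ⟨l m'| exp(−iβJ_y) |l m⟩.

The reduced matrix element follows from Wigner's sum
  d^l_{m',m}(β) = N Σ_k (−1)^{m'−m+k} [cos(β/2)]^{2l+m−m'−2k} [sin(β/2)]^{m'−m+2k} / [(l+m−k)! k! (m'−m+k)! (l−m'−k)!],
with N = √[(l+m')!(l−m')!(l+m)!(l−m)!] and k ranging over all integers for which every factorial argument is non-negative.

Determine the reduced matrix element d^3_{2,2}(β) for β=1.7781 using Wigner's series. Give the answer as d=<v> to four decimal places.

d^3_{2,2}(β=1.7781) via Wigner's sum:
c=cos(1.7781/2)=0.630150, s=sin(1.7781/2)=0.776473; N=√[120·1·120·1]=120.000000
The bounds max(0,m−m')=0 and min(l+m,l−m')=1 give 2 terms
  k=0: (−1)^0·120.0000/(120)·0.6301^6·0.7765^0 = +0.062613
  k=1: (−1)^1·120.0000/(24)·0.6301^4·0.7765^2 = -0.475334
d^3_{2,2}(1.7781) = +0.062613 -0.475334 = -0.412721

d=-0.4127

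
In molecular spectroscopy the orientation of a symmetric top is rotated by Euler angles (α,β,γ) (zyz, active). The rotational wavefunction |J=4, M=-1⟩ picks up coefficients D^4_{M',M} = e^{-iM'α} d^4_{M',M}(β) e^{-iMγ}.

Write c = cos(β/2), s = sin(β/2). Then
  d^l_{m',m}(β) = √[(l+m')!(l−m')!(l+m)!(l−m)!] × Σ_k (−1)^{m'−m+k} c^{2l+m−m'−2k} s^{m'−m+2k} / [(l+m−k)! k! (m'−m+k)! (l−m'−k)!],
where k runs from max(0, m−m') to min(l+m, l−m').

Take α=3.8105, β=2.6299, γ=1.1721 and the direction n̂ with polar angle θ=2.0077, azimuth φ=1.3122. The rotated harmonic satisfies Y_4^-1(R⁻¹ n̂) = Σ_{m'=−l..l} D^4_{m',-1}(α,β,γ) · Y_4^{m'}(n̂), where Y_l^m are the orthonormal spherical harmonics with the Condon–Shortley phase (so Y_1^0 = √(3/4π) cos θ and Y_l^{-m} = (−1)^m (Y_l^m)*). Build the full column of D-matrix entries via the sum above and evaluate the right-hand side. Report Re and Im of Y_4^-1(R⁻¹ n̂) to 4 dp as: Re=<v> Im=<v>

Re=0.0035 Im=-0.0195

Need the full column D^4_{m',-1} for m'=−4..4 at α=3.8105, β=2.6299, γ=1.1721.
cos(β/2)=0.253064, sin(β/2)=0.967449
d^4_{-4,-1}: single k=3 term ⇒ +0.007033;  D = -0.005351-0.004564i
d^4_{-3,-1}: k∈[2..3] ⇒ +0.001951 -0.047529 = -0.045577;  D = -0.045546-0.001696i
d^4_{-2,-1}: k∈[1..3] ⇒ +0.000273 -0.019936 +0.194245 = +0.174581;  D = -0.140894+0.103090i
d^4_{-1,-1}: k∈[0..3] ⇒ +0.000017 -0.003688 +0.107785 -0.525087 = -0.420973;  D = -0.112372+0.405698i
d^4_{0,-1}: k∈[0..3] ⇒ -0.000288 +0.025218 -0.368553 +0.897726 = +0.554103;  D = +0.215112+0.510644i
d^4_{1,-1}: k∈[0..3] ⇒ +0.002458 -0.107785 +0.787631 -0.767408 = -0.085104;  D = +0.074555+0.041039i
d^4_{2,-1}: k∈[0..2] ⇒ -0.013291 +0.291367 -0.851658 = -0.573582;  D = -0.565724+0.094616i
d^4_{3,-1}: k∈[0..1] ⇒ +0.047529 -0.416775 = -0.369246;  D = +0.247933-0.273627i
d^4_{4,-1}: single k=0 term ⇒ -0.102785;  D = -0.006909+0.102552i
Y_4^{m'}(θ=2.0077,φ=1.3122) and Σ D·Y over m':
  (-0.0054-0.0046i)·(+0.1524+0.2564i)  (-0.0455-0.0017i)·(+0.2759-0.2812i)  (-0.1409+0.1031i)·(-0.0605-0.0344i)  (-0.1124+0.4057i)·(+0.0810-0.3063i)  (+0.2151+0.5106i)·(-0.1322+0.0000i)  (+0.0746+0.0410i)·(-0.0810-0.3063i)  (-0.5657+0.0946i)·(-0.0605+0.0344i)  (+0.2479-0.2736i)·(-0.2759-0.2812i)  (-0.0069+0.1026i)·(+0.1524-0.2564i)
Y_4^-1(R⁻¹ n̂) = +0.003466-0.019492i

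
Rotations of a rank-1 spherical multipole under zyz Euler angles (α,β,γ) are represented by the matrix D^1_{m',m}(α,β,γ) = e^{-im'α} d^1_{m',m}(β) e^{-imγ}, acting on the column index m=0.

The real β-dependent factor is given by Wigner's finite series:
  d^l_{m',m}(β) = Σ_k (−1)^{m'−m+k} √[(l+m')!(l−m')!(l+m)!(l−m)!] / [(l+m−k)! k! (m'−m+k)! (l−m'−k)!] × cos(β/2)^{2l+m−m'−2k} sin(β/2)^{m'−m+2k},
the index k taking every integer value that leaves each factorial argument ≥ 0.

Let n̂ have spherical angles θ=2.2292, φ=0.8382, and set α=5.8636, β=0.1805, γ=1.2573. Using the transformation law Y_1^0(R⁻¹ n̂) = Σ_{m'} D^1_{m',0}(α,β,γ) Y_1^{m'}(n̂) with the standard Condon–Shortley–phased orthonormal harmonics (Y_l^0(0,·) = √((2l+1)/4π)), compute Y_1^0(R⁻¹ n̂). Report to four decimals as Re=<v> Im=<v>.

Re=-0.2727 Im=0.0000

Need the full column D^1_{m',0} for m'=−1..1 at α=5.8636, β=0.1805, γ=1.2573.
cos(β/2)=0.995930, sin(β/2)=0.090128
d^1_{-1,0}: single k=1 term ⇒ +0.126941;  D = +0.115930-0.051713i
d^1_{0,0}: k∈[0..1] ⇒ +0.991877 -0.008123 = +0.983754;  D = +0.983754+0.000000i
d^1_{1,0}: single k=0 term ⇒ -0.126941;  D = -0.115930-0.051713i
Y_1^{m'}(θ=2.2292,φ=0.8382) and Σ D·Y over m':
  (+0.1159-0.0517i)·(+0.1828-0.2032i)  (+0.9838+0.0000i)·(-0.2990+0.0000i)  (-0.1159-0.0517i)·(-0.1828-0.2032i)
Y_1^0(R⁻¹ n̂) = -0.272733+0.000000i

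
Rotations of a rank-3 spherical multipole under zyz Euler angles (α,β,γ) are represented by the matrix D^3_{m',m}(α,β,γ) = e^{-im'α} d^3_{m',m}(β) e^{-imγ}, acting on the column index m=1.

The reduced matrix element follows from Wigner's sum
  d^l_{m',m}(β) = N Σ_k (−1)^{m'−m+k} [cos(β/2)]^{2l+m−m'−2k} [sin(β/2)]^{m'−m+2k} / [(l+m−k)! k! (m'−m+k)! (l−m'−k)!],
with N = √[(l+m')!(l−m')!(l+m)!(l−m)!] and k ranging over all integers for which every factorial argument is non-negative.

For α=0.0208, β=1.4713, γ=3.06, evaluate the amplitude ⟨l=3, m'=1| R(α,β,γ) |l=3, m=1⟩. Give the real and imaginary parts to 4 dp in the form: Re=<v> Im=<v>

Re=0.2531 Im=0.0154

D^3_{1,1}(0.0208,1.4713,3.06) = e^{-i·1·0.0208}·d^3_{1,1}(1.4713)·e^{-i·1·3.06}. Compute d first:
Half-angle: c=0.741395, s=0.671069. N=√(24·2·24·2)=48.000000
k: max(0,(1)−(1))=0 … min(3+(1),3−(1))=2
  k=0: (−1)^0·48.0000/(48)·0.7414^6·0.6711^0 = +0.166072
  k=1: (−1)^1·48.0000/(6)·0.7414^4·0.6711^2 = -1.088485
  k=2: (−1)^2·48.0000/(8)·0.7414^2·0.6711^4 = +0.668836
d^3_{1,1}(1.4713) = +0.166072 -1.088485 +0.668836 = -0.253577
D = (+0.999784-0.020799i)·(-0.253577)·(-0.996673-0.081502i) = +0.253109+0.015406i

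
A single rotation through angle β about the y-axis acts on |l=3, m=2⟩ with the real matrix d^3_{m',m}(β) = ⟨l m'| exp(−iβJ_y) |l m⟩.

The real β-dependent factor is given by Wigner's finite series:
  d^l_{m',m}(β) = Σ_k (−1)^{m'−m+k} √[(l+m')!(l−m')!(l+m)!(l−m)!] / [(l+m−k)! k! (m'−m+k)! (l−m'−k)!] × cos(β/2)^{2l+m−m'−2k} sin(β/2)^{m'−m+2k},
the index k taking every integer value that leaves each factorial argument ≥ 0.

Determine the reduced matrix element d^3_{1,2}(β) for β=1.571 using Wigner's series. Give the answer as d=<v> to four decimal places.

d=-0.3954

d^3_{1,2}(β=1.571) via Wigner's sum:
With c≡cos(β/2)=0.707035 and s≡sin(β/2)=0.707179, N=[24·2·120·1]^{1/2}=75.894664
k: max(0,(2)−(1))=1 … min(3+(2),3−(1))=2
  k=1: (−1)^0·75.8947/(24)·0.7070^5·0.7072^1 = +0.395124
  k=2: (−1)^1·75.8947/(12)·0.7070^3·0.7072^3 = -0.790569
d^3_{1,2}(1.571) = +0.395124 -0.790569 = -0.395446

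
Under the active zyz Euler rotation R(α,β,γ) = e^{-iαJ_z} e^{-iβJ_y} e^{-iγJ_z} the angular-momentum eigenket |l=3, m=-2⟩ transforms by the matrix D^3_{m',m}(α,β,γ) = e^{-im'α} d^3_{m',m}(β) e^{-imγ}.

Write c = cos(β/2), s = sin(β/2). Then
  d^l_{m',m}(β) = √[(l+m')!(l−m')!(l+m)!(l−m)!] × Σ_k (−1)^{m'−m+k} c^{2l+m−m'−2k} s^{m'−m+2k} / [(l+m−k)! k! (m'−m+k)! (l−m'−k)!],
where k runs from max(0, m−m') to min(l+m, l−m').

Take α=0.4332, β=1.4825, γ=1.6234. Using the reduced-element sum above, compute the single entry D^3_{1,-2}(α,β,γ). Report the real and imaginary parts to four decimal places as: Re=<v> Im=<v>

Re=0.4298 Im=-0.1463

D^3_{1,-2}(0.4332,1.4825,1.6234) = e^{-i·1·0.4332}·d^3_{1,-2}(1.4825)·e^{-i·-2·1.6234}. Compute d first:
c=cos(1.4825/2)=0.737625, s=sin(1.4825/2)=0.675210; N=√[24·2·1·120]=75.894664
Admissible k: 0..1 (factorial args all ≥0)
  k=0: (−1)^3·75.8947/(12)·0.7376^3·0.6752^3 = -0.781366
  k=1: (−1)^4·75.8947/(24)·0.7376^1·0.6752^5 = +0.327364
d^3_{1,-2}(1.4825) = -0.781366 +0.327364 = -0.454002
Attach z-rotation phases: D = e^{-i(1)(0.4332)}·(-0.454002)·e^{-i(-2)(1.6234)} = +0.429799-0.146254i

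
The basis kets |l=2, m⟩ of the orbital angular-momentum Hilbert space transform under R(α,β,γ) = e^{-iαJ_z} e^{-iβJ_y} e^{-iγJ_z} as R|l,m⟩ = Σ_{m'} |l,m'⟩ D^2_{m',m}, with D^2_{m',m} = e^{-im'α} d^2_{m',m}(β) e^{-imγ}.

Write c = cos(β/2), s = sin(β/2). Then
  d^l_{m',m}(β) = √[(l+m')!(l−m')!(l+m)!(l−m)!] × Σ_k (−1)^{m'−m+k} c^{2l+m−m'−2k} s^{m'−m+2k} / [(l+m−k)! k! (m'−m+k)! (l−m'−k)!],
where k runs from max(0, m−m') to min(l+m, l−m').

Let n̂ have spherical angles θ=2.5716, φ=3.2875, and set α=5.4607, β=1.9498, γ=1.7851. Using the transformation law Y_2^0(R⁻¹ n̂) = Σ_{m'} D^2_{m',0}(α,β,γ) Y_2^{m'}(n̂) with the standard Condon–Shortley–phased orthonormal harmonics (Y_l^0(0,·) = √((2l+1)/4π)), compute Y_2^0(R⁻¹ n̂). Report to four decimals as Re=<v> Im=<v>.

Need the full column D^2_{m',0} for m'=−2..2 at α=5.4607, β=1.9498, γ=1.7851.
cos(β/2)=0.561251, sin(β/2)=0.827646
d^2_{-2,0}: single k=2 term ⇒ +0.528541;  D = -0.039168-0.527088i
d^2_{-1,0}: k∈[1..2] ⇒ +0.358419 -0.779410 = -0.420991;  D = -0.286443+0.308519i
d^2_{0,0}: k∈[0..2] ⇒ +0.099227 -0.863104 +0.469222 = -0.294656;  D = -0.294656+0.000000i
d^2_{1,0}: k∈[0..1] ⇒ -0.358419 +0.779410 = +0.420991;  D = +0.286443+0.308519i
d^2_{2,0}: single k=0 term ⇒ +0.528541;  D = -0.039168+0.527088i
Y_2^{m'}(θ=2.5716,φ=3.2875) and Σ D·Y over m':
  (-0.0392-0.5271i)·(+0.1077-0.0324i)  (-0.2864+0.3085i)·(+0.3472-0.0510i)  (-0.2947+0.0000i)·(+0.3553+0.0000i)  (+0.2864+0.3085i)·(-0.3472-0.0510i)  (-0.0392+0.5271i)·(+0.1077+0.0324i)
Y_2^0(R⁻¹ n̂) = -0.314679+0.000000i

Re=-0.3147 Im=0.0000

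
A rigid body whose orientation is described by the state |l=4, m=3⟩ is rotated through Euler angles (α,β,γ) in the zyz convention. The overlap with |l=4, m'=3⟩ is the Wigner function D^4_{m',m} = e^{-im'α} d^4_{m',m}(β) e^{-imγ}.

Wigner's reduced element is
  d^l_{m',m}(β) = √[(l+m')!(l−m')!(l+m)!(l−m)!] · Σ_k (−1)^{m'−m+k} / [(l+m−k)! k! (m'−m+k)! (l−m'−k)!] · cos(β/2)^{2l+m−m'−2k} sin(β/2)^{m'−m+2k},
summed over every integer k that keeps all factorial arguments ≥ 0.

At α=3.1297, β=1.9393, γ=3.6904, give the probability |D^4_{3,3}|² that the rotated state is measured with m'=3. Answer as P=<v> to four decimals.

Split into d^4_{3,3}(β=1.9393) × two z-phases.
With c≡cos(β/2)=0.565588 and s≡sin(β/2)=0.824688, N=[5040·1·5040·1]^{1/2}=5040.000000
Admissible k: 0..1 (factorial args all ≥0)
  k=0: (−1)^0·5040.0000/(5040)·0.5656^8·0.8247^0 = +0.010471
  k=1: (−1)^1·5040.0000/(720)·0.5656^6·0.8247^2 = -0.155840
d^4_{3,3}(1.9393) = +0.010471 -0.155840 = -0.145369
|D^4_{3,3}|² = |d^4_{3,3}(β)|² = (-0.145369)² = 0.021132 (the z-rotation phases have unit modulus)

P=0.0211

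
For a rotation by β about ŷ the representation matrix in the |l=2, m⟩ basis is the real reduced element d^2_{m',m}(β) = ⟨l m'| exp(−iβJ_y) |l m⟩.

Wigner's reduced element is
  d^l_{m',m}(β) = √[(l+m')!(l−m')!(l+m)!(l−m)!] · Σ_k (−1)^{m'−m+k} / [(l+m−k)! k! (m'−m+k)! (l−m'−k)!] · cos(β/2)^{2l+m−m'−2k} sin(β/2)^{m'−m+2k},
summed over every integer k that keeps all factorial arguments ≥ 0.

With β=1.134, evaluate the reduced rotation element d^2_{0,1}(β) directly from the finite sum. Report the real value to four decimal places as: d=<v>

d^2_{0,1}(β=1.134) via Wigner's sum:
c=cos(1.134/2)=0.843516, s=sin(1.134/2)=0.537104; N=√[2·2·6·1]=4.898979
The bounds max(0,m−m')=1 and min(l+m,l−m')=2 give 2 terms
  k=1: (−1)^0·4.8990/(2)·0.8435^3·0.5371^1 = +0.789613
  k=2: (−1)^1·4.8990/(2)·0.8435^1·0.5371^3 = -0.320143
d^2_{0,1}(1.134) = +0.789613 -0.320143 = +0.469470

d=0.4695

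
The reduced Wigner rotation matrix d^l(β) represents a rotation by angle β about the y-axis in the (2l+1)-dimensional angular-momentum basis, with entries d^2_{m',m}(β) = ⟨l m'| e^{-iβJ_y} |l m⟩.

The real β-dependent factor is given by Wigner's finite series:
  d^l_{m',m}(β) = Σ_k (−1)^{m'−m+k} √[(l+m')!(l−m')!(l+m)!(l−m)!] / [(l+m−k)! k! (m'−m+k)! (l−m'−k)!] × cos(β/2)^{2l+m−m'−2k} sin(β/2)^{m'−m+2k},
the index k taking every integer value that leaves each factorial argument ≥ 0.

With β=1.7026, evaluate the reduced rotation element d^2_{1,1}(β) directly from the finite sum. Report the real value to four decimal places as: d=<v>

d^2_{1,1}(β=1.7026) via Wigner's sum:
c=cos(1.7026/2)=0.659006, s=sin(1.7026/2)=0.752138; N=√[6·1·6·1]=6.000000
k∈{0,1} keeps every argument non-negative
  k=0: (−1)^0·6.0000/(6)·0.6590^4·0.7521^0 = +0.188607
  k=1: (−1)^1·6.0000/(2)·0.6590^2·0.7521^2 = -0.737046
d^2_{1,1}(1.7026) = +0.188607 -0.737046 = -0.548439

d=-0.5484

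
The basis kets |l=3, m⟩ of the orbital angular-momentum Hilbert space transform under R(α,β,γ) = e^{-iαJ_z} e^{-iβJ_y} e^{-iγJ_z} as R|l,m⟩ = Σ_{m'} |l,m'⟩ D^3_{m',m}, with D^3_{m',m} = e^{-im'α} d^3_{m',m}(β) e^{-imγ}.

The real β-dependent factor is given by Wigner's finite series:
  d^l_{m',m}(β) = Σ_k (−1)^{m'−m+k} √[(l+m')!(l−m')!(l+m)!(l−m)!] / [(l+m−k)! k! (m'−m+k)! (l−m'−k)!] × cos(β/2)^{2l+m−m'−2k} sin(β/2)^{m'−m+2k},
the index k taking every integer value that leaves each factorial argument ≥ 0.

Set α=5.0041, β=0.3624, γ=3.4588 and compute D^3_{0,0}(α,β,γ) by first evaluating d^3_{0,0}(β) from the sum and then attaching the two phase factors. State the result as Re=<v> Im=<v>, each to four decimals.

Re=0.6412 Im=0.0000

Split into d^3_{0,0}(β=0.3624) × two z-phases.
c=cos(0.3624/2)=0.983628, s=sin(0.3624/2)=0.180210; N=√[6·6·6·6]=36.000000
The bounds max(0,m−m')=0 and min(l+m,l−m')=3 give 4 terms
  k=0: (−1)^0·36.0000/(36)·0.9836^6·0.1802^0 = +0.905703
  k=1: (−1)^1·36.0000/(4)·0.9836^4·0.1802^2 = -0.273605
  k=2: (−1)^2·36.0000/(4)·0.9836^2·0.1802^4 = +0.009184
  k=3: (−1)^3·36.0000/(36)·0.9836^0·0.1802^6 = -0.000034
d^3_{0,0}(0.3624) = +0.905703 -0.273605 +0.009184 -0.000034 = +0.641247
Phases: e^{-i·(0)·5.0041}=+1.000000+0.000000i, e^{-i·(0)·3.4588}=+1.000000+0.000000i ⇒ D=+0.641247+0.000000i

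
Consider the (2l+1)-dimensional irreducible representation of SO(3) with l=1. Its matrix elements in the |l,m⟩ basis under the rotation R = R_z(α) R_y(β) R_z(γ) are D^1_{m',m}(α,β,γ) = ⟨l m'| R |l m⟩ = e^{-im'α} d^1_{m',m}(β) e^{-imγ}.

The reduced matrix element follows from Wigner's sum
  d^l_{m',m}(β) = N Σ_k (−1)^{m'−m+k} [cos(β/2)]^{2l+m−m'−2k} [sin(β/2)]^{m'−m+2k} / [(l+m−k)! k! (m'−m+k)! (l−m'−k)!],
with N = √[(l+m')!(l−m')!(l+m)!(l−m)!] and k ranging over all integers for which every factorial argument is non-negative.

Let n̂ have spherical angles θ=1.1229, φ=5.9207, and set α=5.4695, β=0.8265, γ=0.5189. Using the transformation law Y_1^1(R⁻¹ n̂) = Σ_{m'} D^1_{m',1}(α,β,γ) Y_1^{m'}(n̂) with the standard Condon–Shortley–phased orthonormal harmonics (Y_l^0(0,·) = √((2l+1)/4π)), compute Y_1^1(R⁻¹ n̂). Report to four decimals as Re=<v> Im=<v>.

Need the full column D^1_{m',1} for m'=−1..1 at α=5.4695, β=0.8265, γ=0.5189.
cos(β/2)=0.915821, sin(β/2)=0.401588
d^1_{-1,1}: single k=2 term ⇒ +0.161273;  D = +0.038055-0.156719i
d^1_{0,1}: single k=1 term ⇒ +0.520123;  D = +0.451657-0.257942i
d^1_{1,1}: single k=0 term ⇒ +0.838727;  D = +0.802548+0.243679i
Y_1^{m'}(θ=1.1229,φ=5.9207) and Σ D·Y over m':
  (+0.0381-0.1567i)·(+0.2912+0.1104i)  (+0.4517-0.2579i)·(+0.2116+0.0000i)  (+0.8025+0.2437i)·(-0.2912+0.1104i)
Y_1^1(R⁻¹ n̂) = -0.136637-0.078342i

Re=-0.1366 Im=-0.0783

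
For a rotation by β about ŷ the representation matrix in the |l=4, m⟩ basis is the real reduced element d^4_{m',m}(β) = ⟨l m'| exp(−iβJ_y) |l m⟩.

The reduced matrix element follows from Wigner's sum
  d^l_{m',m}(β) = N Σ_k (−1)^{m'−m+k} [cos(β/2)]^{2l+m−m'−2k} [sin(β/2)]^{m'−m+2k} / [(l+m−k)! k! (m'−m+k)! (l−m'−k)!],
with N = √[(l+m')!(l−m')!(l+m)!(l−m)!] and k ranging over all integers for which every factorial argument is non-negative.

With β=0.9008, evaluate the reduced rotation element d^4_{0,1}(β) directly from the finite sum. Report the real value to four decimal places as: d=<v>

d^4_{0,1}(β=0.9008) via Wigner's sum:
Half-angle: c=0.900273, s=0.435326. N=√(24·24·120·6)=643.987578
The bounds max(0,m−m')=1 and min(l+m,l−m')=4 give 4 terms
  k=1: (−1)^0·643.9876/(144)·0.9003^7·0.4353^1 = +0.933145
  k=2: (−1)^1·643.9876/(24)·0.9003^5·0.4353^3 = -1.309123
  k=3: (−1)^2·643.9876/(24)·0.9003^3·0.4353^5 = +0.306098
  k=4: (−1)^3·643.9876/(144)·0.9003^1·0.4353^7 = -0.011929
d^4_{0,1}(0.9008) = +0.933145 -1.309123 +0.306098 -0.011929 = -0.081809

d=-0.0818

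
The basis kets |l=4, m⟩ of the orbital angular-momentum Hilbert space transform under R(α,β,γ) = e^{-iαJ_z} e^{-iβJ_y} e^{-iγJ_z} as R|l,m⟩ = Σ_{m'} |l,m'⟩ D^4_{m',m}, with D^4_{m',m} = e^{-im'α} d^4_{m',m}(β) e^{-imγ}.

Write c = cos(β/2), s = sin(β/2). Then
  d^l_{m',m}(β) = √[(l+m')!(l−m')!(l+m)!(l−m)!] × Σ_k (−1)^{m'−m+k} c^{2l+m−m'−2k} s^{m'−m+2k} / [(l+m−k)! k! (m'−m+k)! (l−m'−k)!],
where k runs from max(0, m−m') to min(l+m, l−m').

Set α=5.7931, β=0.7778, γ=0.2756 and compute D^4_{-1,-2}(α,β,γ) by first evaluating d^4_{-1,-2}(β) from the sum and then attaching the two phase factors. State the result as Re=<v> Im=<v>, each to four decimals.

First d^4_{-1,-2}(β=0.7778), then the phase factors e^{-i(-1)α} and e^{-i(-2)γ}:
c=cos(0.7778/2)=0.925327, s=sin(0.7778/2)=0.379171; N=√[6·120·2·720]=1018.233765
k∈{0,1,2} keeps every argument non-negative
  k=0: (−1)^1·1018.2338/(240)·0.9253^7·0.3792^1 = -0.934409
  k=1: (−1)^2·1018.2338/(48)·0.9253^5·0.3792^3 = +0.784488
  k=2: (−1)^3·1018.2338/(72)·0.9253^3·0.3792^5 = -0.087816
d^4_{-1,-2}(0.7778) = -0.934409 +0.784488 -0.087816 = -0.237737
Attach z-rotation phases: D = e^{-i(-1)(5.7931)}·(-0.237737)·e^{-i(-2)(0.2756)} = -0.237293-0.014520i

Re=-0.2373 Im=-0.0145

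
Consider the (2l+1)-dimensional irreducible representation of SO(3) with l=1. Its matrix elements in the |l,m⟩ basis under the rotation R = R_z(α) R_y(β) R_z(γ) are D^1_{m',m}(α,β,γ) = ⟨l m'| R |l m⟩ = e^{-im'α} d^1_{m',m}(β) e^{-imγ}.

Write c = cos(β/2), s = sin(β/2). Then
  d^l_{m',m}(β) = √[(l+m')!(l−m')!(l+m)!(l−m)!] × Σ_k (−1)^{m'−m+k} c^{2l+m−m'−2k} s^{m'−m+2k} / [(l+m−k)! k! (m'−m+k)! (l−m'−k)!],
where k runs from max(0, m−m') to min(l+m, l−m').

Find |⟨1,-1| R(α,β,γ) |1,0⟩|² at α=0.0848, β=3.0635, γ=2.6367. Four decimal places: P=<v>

P=0.0030

Split into d^1_{-1,0}(β=3.0635) × two z-phases.
c=cos(3.0635/2)=0.039036, s=sin(3.0635/2)=0.999238; N=√[1·2·1·1]=1.414214
k: max(0,(0)−(-1))=1 … min(1+(0),1−(-1))=1
  k=1: (−1)^0·1.4142/(1)·0.0390^1·0.9992^1 = +0.055164
d^1_{-1,0}(3.0635) = +0.055164
|D^1_{-1,0}|² = |d^1_{-1,0}(β)|² = (+0.055164)² = 0.003043 (the z-rotation phases have unit modulus)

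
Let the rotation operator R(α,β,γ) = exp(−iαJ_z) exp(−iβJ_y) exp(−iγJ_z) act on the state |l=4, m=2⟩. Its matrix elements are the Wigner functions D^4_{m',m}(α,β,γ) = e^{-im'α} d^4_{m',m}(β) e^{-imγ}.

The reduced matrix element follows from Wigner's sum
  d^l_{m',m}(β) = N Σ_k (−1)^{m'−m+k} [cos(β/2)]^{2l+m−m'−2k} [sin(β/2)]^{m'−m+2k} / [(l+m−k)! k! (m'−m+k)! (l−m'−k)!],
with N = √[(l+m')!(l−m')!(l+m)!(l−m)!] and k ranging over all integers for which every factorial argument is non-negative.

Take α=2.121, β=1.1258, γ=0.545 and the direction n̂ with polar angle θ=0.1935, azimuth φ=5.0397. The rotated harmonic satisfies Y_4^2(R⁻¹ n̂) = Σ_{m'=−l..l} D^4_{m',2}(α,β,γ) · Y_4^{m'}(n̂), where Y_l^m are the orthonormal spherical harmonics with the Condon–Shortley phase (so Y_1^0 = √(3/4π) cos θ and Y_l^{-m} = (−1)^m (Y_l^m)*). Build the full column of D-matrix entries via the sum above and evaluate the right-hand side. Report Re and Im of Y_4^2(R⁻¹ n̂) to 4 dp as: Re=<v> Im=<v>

Re=-0.0661 Im=0.1595

Need the full column D^4_{m',2} for m'=−4..4 at α=2.121, β=1.1258, γ=0.545.
cos(β/2)=0.845711, sin(β/2)=0.533641
d^4_{-4,2}: single k=6 term ⇒ +0.087401;  D = +0.038800+0.078317i
d^4_{-3,2}: k∈[5..6] ⇒ +0.293831 -0.038997 = +0.254834;  D = +0.135496-0.215827i
d^4_{-2,2}: k∈[4..6] ⇒ +0.622266 -0.198208 +0.006576 = +0.430635;  D = -0.430612-0.004482i
d^4_{-1,2}: k∈[3..5] ⇒ +0.929764 -0.555288 +0.044218 = +0.418694;  D = +0.215193+0.359162i
d^4_{0,2}: k∈[2..4] ⇒ +0.988444 -1.049482 +0.156697 = +0.095659;  D = +0.044241-0.084814i
d^4_{1,2}: k∈[1..3] ⇒ +0.700551 -1.394646 +0.370192 = -0.323903;  D = +0.323123-0.022463i
d^4_{2,2}: k∈[0..2] ⇒ +0.261683 -1.250293 +0.622266 = -0.366344;  D = -0.212742-0.298242i
d^4_{3,2}: k∈[0..1] ⇒ -0.617828 +0.737977 = +0.120150;  D = +0.046897-0.110619i
d^4_{4,2}: single k=0 term ⇒ +0.551327;  D = -0.545201+0.081965i
Y_4^{m'}(θ=0.1935,φ=5.0397) and Σ D·Y over m':
  (+0.0388+0.0783i)·(+0.0002-0.0006i)  (+0.1355-0.2158i)·(-0.0073-0.0049i)  (-0.4306-0.0045i)·(-0.0563+0.0432i)  (+0.2152+0.3592i)·(+0.1074+0.3163i)  (+0.0442-0.0848i)·(+0.6949+0.0000i)  (+0.3231-0.0225i)·(-0.1074+0.3163i)  (-0.2127-0.2982i)·(-0.0563-0.0432i)  (+0.0469-0.1106i)·(+0.0073-0.0049i)  (-0.5452+0.0820i)·(+0.0002+0.0006i)
Y_4^2(R⁻¹ n̂) = -0.066097+0.159486i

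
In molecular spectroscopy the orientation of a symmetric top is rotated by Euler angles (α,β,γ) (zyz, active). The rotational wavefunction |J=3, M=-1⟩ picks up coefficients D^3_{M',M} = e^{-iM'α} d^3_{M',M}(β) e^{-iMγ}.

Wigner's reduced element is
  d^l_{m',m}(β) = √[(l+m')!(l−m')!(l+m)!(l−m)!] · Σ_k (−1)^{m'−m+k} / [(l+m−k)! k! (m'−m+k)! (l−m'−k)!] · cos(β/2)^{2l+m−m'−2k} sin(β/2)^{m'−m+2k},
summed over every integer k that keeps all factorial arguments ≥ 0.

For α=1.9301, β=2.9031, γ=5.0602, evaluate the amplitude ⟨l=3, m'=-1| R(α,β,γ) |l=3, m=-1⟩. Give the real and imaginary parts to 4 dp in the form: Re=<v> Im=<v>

Split into d^3_{-1,-1}(β=2.9031) × two z-phases.
c=cos(2.9031/2)=0.118964, s=sin(2.9031/2)=0.992899; N=√[2·24·2·24]=48.000000
k: max(0,(-1)−(-1))=0 … min(3+(-1),3−(-1))=2
  k=0: (−1)^0·48.0000/(48)·0.1190^6·0.9929^0 = +0.000003
  k=1: (−1)^1·48.0000/(6)·0.1190^4·0.9929^2 = -0.001580
  k=2: (−1)^2·48.0000/(8)·0.1190^2·0.9929^4 = +0.082528
d^3_{-1,-1}(2.9031) = +0.000003 -0.001580 +0.082528 = +0.080951
D = (-0.351622+0.936142i)·(+0.080951)·(+0.340841-0.940121i) = +0.061542+0.052589i

Re=0.0615 Im=0.0526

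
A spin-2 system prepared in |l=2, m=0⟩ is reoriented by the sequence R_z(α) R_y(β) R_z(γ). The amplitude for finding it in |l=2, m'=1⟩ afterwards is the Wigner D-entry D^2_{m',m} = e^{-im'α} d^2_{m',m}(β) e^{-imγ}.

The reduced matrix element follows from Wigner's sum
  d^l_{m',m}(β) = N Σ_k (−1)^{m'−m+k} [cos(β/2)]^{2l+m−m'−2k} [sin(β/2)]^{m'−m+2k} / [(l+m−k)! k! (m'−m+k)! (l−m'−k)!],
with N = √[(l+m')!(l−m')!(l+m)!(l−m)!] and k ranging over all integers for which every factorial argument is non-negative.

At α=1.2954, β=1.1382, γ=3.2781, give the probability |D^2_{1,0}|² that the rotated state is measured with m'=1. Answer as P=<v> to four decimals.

D^2_{1,0}(1.2954,1.1382,3.2781) = e^{-i·1·1.2954}·d^2_{1,0}(1.1382)·e^{-i·0·3.2781}. Compute d first:
With c≡cos(β/2)=0.842386 and s≡sin(β/2)=0.538874, N=[6·1·2·2]^{1/2}=4.898979
k: max(0,(0)−(1))=0 … min(2+(0),2−(1))=1
  k=0: (−1)^1·4.8990/(2)·0.8424^3·0.5389^1 = -0.789036
  k=1: (−1)^2·4.8990/(2)·0.8424^1·0.5389^3 = +0.322886
d^2_{1,0}(1.1382) = -0.789036 +0.322886 = -0.466150
|D^2_{1,0}|² = |d^2_{1,0}(β)|² = (-0.466150)² = 0.217296 (the z-rotation phases have unit modulus)

P=0.2173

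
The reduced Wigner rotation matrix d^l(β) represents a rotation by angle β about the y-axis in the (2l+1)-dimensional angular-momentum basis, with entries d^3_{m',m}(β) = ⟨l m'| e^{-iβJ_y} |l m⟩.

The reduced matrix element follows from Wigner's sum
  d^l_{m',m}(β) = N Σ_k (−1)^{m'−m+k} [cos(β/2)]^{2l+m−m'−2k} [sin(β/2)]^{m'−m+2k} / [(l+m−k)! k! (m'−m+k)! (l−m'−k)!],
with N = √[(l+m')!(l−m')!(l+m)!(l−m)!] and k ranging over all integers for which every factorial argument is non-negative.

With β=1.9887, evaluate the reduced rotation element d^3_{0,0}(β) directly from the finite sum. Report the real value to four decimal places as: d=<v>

d^3_{0,0}(β=1.9887) via Wigner's sum:
With c≡cos(β/2)=0.545048 and s≡sin(β/2)=0.838405, N=[6·6·6·6]^{1/2}=36.000000
Admissible k: 0..3 (factorial args all ≥0)
  k=0: (−1)^0·36.0000/(36)·0.5450^6·0.8384^0 = +0.026219
  k=1: (−1)^1·36.0000/(4)·0.5450^4·0.8384^2 = -0.558327
  k=2: (−1)^2·36.0000/(4)·0.5450^2·0.8384^4 = +1.321074
  k=3: (−1)^3·36.0000/(36)·0.5450^0·0.8384^6 = -0.347314
d^3_{0,0}(1.9887) = +0.026219 -0.558327 +1.321074 -0.347314 = +0.441651

d=0.4417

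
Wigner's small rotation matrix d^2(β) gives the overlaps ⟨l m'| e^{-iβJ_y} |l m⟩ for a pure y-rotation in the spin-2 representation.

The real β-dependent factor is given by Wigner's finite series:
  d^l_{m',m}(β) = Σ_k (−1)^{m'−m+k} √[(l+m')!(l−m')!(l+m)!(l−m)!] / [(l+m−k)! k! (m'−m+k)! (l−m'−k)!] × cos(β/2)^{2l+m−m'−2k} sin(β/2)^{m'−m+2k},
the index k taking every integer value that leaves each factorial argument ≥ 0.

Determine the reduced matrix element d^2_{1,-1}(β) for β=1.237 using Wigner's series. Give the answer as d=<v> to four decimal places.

d=0.5565

d^2_{1,-1}(β=1.237) via Wigner's sum:
With c≡cos(β/2)=0.814749 and s≡sin(β/2)=0.579814, N=[6·1·1·6]^{1/2}=6.000000
k: max(0,(-1)−(1))=0 … min(2+(-1),2−(1))=1
  k=0: (−1)^2·6.0000/(2)·0.8147^2·0.5798^2 = +0.669493
  k=1: (−1)^3·6.0000/(6)·0.8147^0·0.5798^4 = -0.113020
d^2_{1,-1}(1.237) = +0.669493 -0.113020 = +0.556473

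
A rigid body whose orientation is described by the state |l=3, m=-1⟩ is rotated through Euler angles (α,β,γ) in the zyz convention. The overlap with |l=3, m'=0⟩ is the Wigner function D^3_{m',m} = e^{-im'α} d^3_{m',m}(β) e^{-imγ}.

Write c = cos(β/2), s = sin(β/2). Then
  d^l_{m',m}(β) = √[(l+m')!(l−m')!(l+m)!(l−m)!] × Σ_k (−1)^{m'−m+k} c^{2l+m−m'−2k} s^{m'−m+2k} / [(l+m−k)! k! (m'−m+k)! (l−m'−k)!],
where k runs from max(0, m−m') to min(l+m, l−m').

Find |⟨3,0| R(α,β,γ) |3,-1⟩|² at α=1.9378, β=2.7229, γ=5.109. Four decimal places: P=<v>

Split into d^3_{0,-1}(β=2.7229) × two z-phases.
With c≡cos(β/2)=0.207821 and s≡sin(β/2)=0.978167, N=[6·6·2·24]^{1/2}=41.569219
k: max(0,(-1)−(0))=0 … min(3+(-1),3−(0))=2
  k=0: (−1)^1·41.5692/(12)·0.2078^5·0.9782^1 = -0.001314
  k=1: (−1)^2·41.5692/(4)·0.2078^3·0.9782^3 = +0.087300
  k=2: (−1)^3·41.5692/(12)·0.2078^1·0.9782^5 = -0.644680
d^3_{0,-1}(2.7229) = -0.001314 +0.087300 -0.644680 = -0.558693
|D^3_{0,-1}|² = |d^3_{0,-1}(β)|² = (-0.558693)² = 0.312138 (the z-rotation phases have unit modulus)

P=0.3121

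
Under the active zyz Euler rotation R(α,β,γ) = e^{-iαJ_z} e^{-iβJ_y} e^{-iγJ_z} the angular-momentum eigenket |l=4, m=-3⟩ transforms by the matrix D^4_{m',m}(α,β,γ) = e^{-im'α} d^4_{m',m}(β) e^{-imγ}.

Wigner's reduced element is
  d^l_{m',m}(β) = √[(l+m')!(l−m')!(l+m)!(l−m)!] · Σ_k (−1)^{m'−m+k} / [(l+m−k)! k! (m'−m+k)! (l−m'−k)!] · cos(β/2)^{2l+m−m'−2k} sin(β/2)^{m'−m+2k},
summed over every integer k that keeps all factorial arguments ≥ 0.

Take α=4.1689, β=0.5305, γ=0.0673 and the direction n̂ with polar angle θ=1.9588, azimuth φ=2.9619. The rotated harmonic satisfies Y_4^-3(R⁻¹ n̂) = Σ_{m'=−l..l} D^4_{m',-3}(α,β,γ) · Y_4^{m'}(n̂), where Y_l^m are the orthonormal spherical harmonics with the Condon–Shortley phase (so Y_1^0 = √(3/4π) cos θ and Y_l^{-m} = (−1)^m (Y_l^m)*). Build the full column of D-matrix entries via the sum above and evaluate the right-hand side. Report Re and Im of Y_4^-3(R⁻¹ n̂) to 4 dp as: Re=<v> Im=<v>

Re=0.1856 Im=0.0503

Need the full column D^4_{m',-3} for m'=−4..4 at α=4.1689, β=0.5305, γ=0.0673.
cos(β/2)=0.965027, sin(β/2)=0.262151
d^4_{-4,-3}: single k=1 term ⇒ +0.577926;  D = -0.225725-0.532021i
d^4_{-3,-3}: k∈[0..1] ⇒ +0.752169 -0.388541 = +0.363629;  D = +0.359957+0.051545i
d^4_{-2,-3}: k∈[0..1] ⇒ -0.764524 +0.169252 = -0.595271;  D = +0.376943-0.460719i
d^4_{-1,-3}: k∈[0..1] ⇒ +0.440564 -0.054185 = +0.386378;  D = -0.129431-0.364055i
d^4_{0,-3}: k∈[0..1] ⇒ -0.178408 +0.013165 = -0.165242;  D = -0.161886-0.033136i
d^4_{1,-3}: k∈[0..1] ⇒ +0.054185 -0.002399 = +0.051786;  D = -0.035124+0.038054i
d^4_{2,-3}: k∈[0..1] ⇒ -0.012490 +0.000307 = -0.012183;  D = +0.003389+0.011702i
d^4_{3,-3}: k∈[0..1] ⇒ +0.002116 -0.000022 = +0.002094;  D = +0.002022+0.000541i
d^4_{4,-3}: single k=0 term ⇒ -0.000232;  D = +0.000167-0.000161i
Y_4^{m'}(θ=1.9588,φ=2.9619) and Σ D·Y over m':
  (-0.2257-0.5320i)·(+0.2445+0.2139i)  (+0.3600+0.0515i)·(+0.3223+0.1928i)  (+0.3769-0.4607i)·(+0.0005+0.0002i)  (-0.1294-0.3641i)·(-0.3257-0.0592i)  (-0.1619-0.0331i)·(-0.0611+0.0000i)  (-0.0351+0.0381i)·(+0.3257-0.0592i)  (+0.0034+0.0117i)·(+0.0005-0.0002i)  (+0.0020+0.0005i)·(-0.3223+0.1928i)  (+0.0002-0.0002i)·(+0.2445-0.2139i)
Y_4^-3(R⁻¹ n̂) = +0.185575+0.050336i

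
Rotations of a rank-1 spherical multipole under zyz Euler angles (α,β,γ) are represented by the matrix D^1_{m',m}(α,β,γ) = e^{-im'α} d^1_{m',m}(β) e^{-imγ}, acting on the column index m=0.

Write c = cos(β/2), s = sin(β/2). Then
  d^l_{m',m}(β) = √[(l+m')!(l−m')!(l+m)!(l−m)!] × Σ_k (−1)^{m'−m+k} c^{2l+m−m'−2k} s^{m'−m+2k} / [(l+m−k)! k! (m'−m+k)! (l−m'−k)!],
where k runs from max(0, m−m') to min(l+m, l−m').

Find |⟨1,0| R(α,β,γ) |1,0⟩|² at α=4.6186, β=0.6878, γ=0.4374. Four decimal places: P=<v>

P=0.5970

D^1_{0,0}(4.6186,0.6878,0.4374) = e^{-i·0·4.6186}·d^1_{0,0}(0.6878)·e^{-i·0·0.4374}. Compute d first:
c=cos(0.6878/2)=0.941447, s=sin(0.6878/2)=0.337161; N=√[1·1·1·1]=1.000000
The bounds max(0,m−m')=0 and min(l+m,l−m')=1 give 2 terms
  k=0: (−1)^0·1.0000/(1)·0.9414^2·0.3372^0 = +0.886322
  k=1: (−1)^1·1.0000/(1)·0.9414^0·0.3372^2 = -0.113678
d^1_{0,0}(0.6878) = +0.886322 -0.113678 = +0.772645
|D^1_{0,0}|² = |d^1_{0,0}(β)|² = (+0.772645)² = 0.596980 (the z-rotation phases have unit modulus)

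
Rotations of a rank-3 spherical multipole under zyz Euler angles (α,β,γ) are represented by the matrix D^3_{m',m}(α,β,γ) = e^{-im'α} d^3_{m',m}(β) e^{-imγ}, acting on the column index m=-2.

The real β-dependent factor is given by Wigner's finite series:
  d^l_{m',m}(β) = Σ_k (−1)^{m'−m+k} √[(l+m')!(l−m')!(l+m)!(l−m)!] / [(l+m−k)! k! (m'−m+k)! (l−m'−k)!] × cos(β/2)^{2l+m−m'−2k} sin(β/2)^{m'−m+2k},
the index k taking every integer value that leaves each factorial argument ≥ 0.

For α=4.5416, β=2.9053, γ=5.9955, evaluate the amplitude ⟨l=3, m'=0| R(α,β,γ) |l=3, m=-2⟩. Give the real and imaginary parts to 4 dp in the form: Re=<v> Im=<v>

Split into d^3_{0,-2}(β=2.9053) × two z-phases.
With c≡cos(β/2)=0.117872 and s≡sin(β/2)=0.993029, N=[6·6·1·120]^{1/2}=65.726707
k∈{0,1} keeps every argument non-negative
  k=0: (−1)^2·65.7267/(12)·0.1179^4·0.9930^2 = +0.001043
  k=1: (−1)^3·65.7267/(12)·0.1179^2·0.9930^4 = -0.073999
d^3_{0,-2}(2.9053) = +0.001043 -0.073999 = -0.072957
Attach z-rotation phases: D = e^{-i(0)(4.5416)}·(-0.072957)·e^{-i(-2)(5.9955)} = -0.061210+0.039699i

Re=-0.0612 Im=0.0397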